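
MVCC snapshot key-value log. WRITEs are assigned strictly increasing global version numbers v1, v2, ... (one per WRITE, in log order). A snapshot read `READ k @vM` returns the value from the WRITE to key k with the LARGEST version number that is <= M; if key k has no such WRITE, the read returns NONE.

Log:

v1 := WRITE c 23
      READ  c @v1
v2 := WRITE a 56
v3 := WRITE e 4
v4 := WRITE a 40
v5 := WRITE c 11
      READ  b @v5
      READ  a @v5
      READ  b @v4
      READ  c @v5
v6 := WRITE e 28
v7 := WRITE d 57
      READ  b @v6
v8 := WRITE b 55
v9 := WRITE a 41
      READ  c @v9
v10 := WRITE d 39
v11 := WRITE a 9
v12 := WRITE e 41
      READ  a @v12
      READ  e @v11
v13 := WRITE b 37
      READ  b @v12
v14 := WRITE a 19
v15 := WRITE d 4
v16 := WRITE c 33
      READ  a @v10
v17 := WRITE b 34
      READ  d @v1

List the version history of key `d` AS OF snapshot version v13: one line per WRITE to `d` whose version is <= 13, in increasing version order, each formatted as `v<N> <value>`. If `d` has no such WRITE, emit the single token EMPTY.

Answer: v7 57
v10 39

Derivation:
Scan writes for key=d with version <= 13:
  v1 WRITE c 23 -> skip
  v2 WRITE a 56 -> skip
  v3 WRITE e 4 -> skip
  v4 WRITE a 40 -> skip
  v5 WRITE c 11 -> skip
  v6 WRITE e 28 -> skip
  v7 WRITE d 57 -> keep
  v8 WRITE b 55 -> skip
  v9 WRITE a 41 -> skip
  v10 WRITE d 39 -> keep
  v11 WRITE a 9 -> skip
  v12 WRITE e 41 -> skip
  v13 WRITE b 37 -> skip
  v14 WRITE a 19 -> skip
  v15 WRITE d 4 -> drop (> snap)
  v16 WRITE c 33 -> skip
  v17 WRITE b 34 -> skip
Collected: [(7, 57), (10, 39)]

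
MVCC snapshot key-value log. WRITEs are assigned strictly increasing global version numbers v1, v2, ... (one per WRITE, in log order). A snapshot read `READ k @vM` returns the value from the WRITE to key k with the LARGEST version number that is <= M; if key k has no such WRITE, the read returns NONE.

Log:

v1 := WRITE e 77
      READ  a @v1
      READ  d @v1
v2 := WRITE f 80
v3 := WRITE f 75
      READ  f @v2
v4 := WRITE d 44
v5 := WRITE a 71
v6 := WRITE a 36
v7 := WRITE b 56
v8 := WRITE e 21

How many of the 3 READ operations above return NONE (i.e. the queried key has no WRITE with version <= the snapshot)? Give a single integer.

Answer: 2

Derivation:
v1: WRITE e=77  (e history now [(1, 77)])
READ a @v1: history=[] -> no version <= 1 -> NONE
READ d @v1: history=[] -> no version <= 1 -> NONE
v2: WRITE f=80  (f history now [(2, 80)])
v3: WRITE f=75  (f history now [(2, 80), (3, 75)])
READ f @v2: history=[(2, 80), (3, 75)] -> pick v2 -> 80
v4: WRITE d=44  (d history now [(4, 44)])
v5: WRITE a=71  (a history now [(5, 71)])
v6: WRITE a=36  (a history now [(5, 71), (6, 36)])
v7: WRITE b=56  (b history now [(7, 56)])
v8: WRITE e=21  (e history now [(1, 77), (8, 21)])
Read results in order: ['NONE', 'NONE', '80']
NONE count = 2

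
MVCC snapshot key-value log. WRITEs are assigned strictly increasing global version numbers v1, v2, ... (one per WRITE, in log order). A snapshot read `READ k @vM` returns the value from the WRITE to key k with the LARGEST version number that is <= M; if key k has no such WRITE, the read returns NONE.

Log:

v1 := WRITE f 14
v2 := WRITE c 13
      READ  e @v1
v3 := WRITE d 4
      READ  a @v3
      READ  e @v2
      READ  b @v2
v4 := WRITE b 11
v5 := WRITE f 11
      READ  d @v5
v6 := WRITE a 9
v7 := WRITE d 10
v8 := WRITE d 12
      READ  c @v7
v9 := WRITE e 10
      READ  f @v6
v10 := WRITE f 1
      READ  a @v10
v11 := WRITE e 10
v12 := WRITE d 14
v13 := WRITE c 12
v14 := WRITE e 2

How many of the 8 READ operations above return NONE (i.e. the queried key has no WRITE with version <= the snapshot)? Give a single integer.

v1: WRITE f=14  (f history now [(1, 14)])
v2: WRITE c=13  (c history now [(2, 13)])
READ e @v1: history=[] -> no version <= 1 -> NONE
v3: WRITE d=4  (d history now [(3, 4)])
READ a @v3: history=[] -> no version <= 3 -> NONE
READ e @v2: history=[] -> no version <= 2 -> NONE
READ b @v2: history=[] -> no version <= 2 -> NONE
v4: WRITE b=11  (b history now [(4, 11)])
v5: WRITE f=11  (f history now [(1, 14), (5, 11)])
READ d @v5: history=[(3, 4)] -> pick v3 -> 4
v6: WRITE a=9  (a history now [(6, 9)])
v7: WRITE d=10  (d history now [(3, 4), (7, 10)])
v8: WRITE d=12  (d history now [(3, 4), (7, 10), (8, 12)])
READ c @v7: history=[(2, 13)] -> pick v2 -> 13
v9: WRITE e=10  (e history now [(9, 10)])
READ f @v6: history=[(1, 14), (5, 11)] -> pick v5 -> 11
v10: WRITE f=1  (f history now [(1, 14), (5, 11), (10, 1)])
READ a @v10: history=[(6, 9)] -> pick v6 -> 9
v11: WRITE e=10  (e history now [(9, 10), (11, 10)])
v12: WRITE d=14  (d history now [(3, 4), (7, 10), (8, 12), (12, 14)])
v13: WRITE c=12  (c history now [(2, 13), (13, 12)])
v14: WRITE e=2  (e history now [(9, 10), (11, 10), (14, 2)])
Read results in order: ['NONE', 'NONE', 'NONE', 'NONE', '4', '13', '11', '9']
NONE count = 4

Answer: 4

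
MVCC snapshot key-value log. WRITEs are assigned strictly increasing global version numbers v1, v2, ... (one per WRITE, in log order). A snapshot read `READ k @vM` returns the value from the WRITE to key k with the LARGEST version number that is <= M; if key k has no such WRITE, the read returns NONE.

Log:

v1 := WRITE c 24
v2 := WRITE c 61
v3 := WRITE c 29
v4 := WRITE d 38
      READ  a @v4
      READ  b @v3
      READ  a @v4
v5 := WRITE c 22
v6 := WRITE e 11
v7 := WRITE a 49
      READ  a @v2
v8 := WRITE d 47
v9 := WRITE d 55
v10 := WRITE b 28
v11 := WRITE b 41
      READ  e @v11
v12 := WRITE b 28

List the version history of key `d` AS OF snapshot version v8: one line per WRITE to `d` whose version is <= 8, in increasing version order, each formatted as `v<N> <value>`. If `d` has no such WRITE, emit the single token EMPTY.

Scan writes for key=d with version <= 8:
  v1 WRITE c 24 -> skip
  v2 WRITE c 61 -> skip
  v3 WRITE c 29 -> skip
  v4 WRITE d 38 -> keep
  v5 WRITE c 22 -> skip
  v6 WRITE e 11 -> skip
  v7 WRITE a 49 -> skip
  v8 WRITE d 47 -> keep
  v9 WRITE d 55 -> drop (> snap)
  v10 WRITE b 28 -> skip
  v11 WRITE b 41 -> skip
  v12 WRITE b 28 -> skip
Collected: [(4, 38), (8, 47)]

Answer: v4 38
v8 47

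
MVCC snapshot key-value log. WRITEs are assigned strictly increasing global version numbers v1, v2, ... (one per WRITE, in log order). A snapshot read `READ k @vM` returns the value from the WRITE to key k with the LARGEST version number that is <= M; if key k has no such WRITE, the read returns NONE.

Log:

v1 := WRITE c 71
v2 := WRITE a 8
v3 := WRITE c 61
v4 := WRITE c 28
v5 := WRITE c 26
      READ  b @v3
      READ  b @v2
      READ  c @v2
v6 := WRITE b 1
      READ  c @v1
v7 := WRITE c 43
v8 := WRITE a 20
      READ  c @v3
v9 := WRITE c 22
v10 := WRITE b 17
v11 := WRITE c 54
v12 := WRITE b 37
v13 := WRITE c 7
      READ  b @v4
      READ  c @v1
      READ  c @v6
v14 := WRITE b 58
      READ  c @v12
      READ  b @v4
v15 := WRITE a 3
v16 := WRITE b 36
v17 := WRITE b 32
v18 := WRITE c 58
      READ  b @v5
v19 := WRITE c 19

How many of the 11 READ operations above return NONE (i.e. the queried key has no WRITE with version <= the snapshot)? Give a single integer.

v1: WRITE c=71  (c history now [(1, 71)])
v2: WRITE a=8  (a history now [(2, 8)])
v3: WRITE c=61  (c history now [(1, 71), (3, 61)])
v4: WRITE c=28  (c history now [(1, 71), (3, 61), (4, 28)])
v5: WRITE c=26  (c history now [(1, 71), (3, 61), (4, 28), (5, 26)])
READ b @v3: history=[] -> no version <= 3 -> NONE
READ b @v2: history=[] -> no version <= 2 -> NONE
READ c @v2: history=[(1, 71), (3, 61), (4, 28), (5, 26)] -> pick v1 -> 71
v6: WRITE b=1  (b history now [(6, 1)])
READ c @v1: history=[(1, 71), (3, 61), (4, 28), (5, 26)] -> pick v1 -> 71
v7: WRITE c=43  (c history now [(1, 71), (3, 61), (4, 28), (5, 26), (7, 43)])
v8: WRITE a=20  (a history now [(2, 8), (8, 20)])
READ c @v3: history=[(1, 71), (3, 61), (4, 28), (5, 26), (7, 43)] -> pick v3 -> 61
v9: WRITE c=22  (c history now [(1, 71), (3, 61), (4, 28), (5, 26), (7, 43), (9, 22)])
v10: WRITE b=17  (b history now [(6, 1), (10, 17)])
v11: WRITE c=54  (c history now [(1, 71), (3, 61), (4, 28), (5, 26), (7, 43), (9, 22), (11, 54)])
v12: WRITE b=37  (b history now [(6, 1), (10, 17), (12, 37)])
v13: WRITE c=7  (c history now [(1, 71), (3, 61), (4, 28), (5, 26), (7, 43), (9, 22), (11, 54), (13, 7)])
READ b @v4: history=[(6, 1), (10, 17), (12, 37)] -> no version <= 4 -> NONE
READ c @v1: history=[(1, 71), (3, 61), (4, 28), (5, 26), (7, 43), (9, 22), (11, 54), (13, 7)] -> pick v1 -> 71
READ c @v6: history=[(1, 71), (3, 61), (4, 28), (5, 26), (7, 43), (9, 22), (11, 54), (13, 7)] -> pick v5 -> 26
v14: WRITE b=58  (b history now [(6, 1), (10, 17), (12, 37), (14, 58)])
READ c @v12: history=[(1, 71), (3, 61), (4, 28), (5, 26), (7, 43), (9, 22), (11, 54), (13, 7)] -> pick v11 -> 54
READ b @v4: history=[(6, 1), (10, 17), (12, 37), (14, 58)] -> no version <= 4 -> NONE
v15: WRITE a=3  (a history now [(2, 8), (8, 20), (15, 3)])
v16: WRITE b=36  (b history now [(6, 1), (10, 17), (12, 37), (14, 58), (16, 36)])
v17: WRITE b=32  (b history now [(6, 1), (10, 17), (12, 37), (14, 58), (16, 36), (17, 32)])
v18: WRITE c=58  (c history now [(1, 71), (3, 61), (4, 28), (5, 26), (7, 43), (9, 22), (11, 54), (13, 7), (18, 58)])
READ b @v5: history=[(6, 1), (10, 17), (12, 37), (14, 58), (16, 36), (17, 32)] -> no version <= 5 -> NONE
v19: WRITE c=19  (c history now [(1, 71), (3, 61), (4, 28), (5, 26), (7, 43), (9, 22), (11, 54), (13, 7), (18, 58), (19, 19)])
Read results in order: ['NONE', 'NONE', '71', '71', '61', 'NONE', '71', '26', '54', 'NONE', 'NONE']
NONE count = 5

Answer: 5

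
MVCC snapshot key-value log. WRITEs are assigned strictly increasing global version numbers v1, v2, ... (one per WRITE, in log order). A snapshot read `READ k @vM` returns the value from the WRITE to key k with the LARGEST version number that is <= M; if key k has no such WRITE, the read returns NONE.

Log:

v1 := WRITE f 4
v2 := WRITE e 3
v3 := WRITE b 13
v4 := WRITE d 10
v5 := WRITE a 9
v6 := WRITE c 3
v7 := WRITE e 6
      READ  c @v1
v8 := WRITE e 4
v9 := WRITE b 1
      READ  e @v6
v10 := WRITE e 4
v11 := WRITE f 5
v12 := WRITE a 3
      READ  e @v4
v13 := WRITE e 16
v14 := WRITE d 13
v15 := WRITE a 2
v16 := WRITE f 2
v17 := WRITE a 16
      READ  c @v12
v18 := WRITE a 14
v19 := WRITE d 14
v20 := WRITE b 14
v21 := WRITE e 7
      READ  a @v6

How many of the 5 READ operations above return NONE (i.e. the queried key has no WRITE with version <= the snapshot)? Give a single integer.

v1: WRITE f=4  (f history now [(1, 4)])
v2: WRITE e=3  (e history now [(2, 3)])
v3: WRITE b=13  (b history now [(3, 13)])
v4: WRITE d=10  (d history now [(4, 10)])
v5: WRITE a=9  (a history now [(5, 9)])
v6: WRITE c=3  (c history now [(6, 3)])
v7: WRITE e=6  (e history now [(2, 3), (7, 6)])
READ c @v1: history=[(6, 3)] -> no version <= 1 -> NONE
v8: WRITE e=4  (e history now [(2, 3), (7, 6), (8, 4)])
v9: WRITE b=1  (b history now [(3, 13), (9, 1)])
READ e @v6: history=[(2, 3), (7, 6), (8, 4)] -> pick v2 -> 3
v10: WRITE e=4  (e history now [(2, 3), (7, 6), (8, 4), (10, 4)])
v11: WRITE f=5  (f history now [(1, 4), (11, 5)])
v12: WRITE a=3  (a history now [(5, 9), (12, 3)])
READ e @v4: history=[(2, 3), (7, 6), (8, 4), (10, 4)] -> pick v2 -> 3
v13: WRITE e=16  (e history now [(2, 3), (7, 6), (8, 4), (10, 4), (13, 16)])
v14: WRITE d=13  (d history now [(4, 10), (14, 13)])
v15: WRITE a=2  (a history now [(5, 9), (12, 3), (15, 2)])
v16: WRITE f=2  (f history now [(1, 4), (11, 5), (16, 2)])
v17: WRITE a=16  (a history now [(5, 9), (12, 3), (15, 2), (17, 16)])
READ c @v12: history=[(6, 3)] -> pick v6 -> 3
v18: WRITE a=14  (a history now [(5, 9), (12, 3), (15, 2), (17, 16), (18, 14)])
v19: WRITE d=14  (d history now [(4, 10), (14, 13), (19, 14)])
v20: WRITE b=14  (b history now [(3, 13), (9, 1), (20, 14)])
v21: WRITE e=7  (e history now [(2, 3), (7, 6), (8, 4), (10, 4), (13, 16), (21, 7)])
READ a @v6: history=[(5, 9), (12, 3), (15, 2), (17, 16), (18, 14)] -> pick v5 -> 9
Read results in order: ['NONE', '3', '3', '3', '9']
NONE count = 1

Answer: 1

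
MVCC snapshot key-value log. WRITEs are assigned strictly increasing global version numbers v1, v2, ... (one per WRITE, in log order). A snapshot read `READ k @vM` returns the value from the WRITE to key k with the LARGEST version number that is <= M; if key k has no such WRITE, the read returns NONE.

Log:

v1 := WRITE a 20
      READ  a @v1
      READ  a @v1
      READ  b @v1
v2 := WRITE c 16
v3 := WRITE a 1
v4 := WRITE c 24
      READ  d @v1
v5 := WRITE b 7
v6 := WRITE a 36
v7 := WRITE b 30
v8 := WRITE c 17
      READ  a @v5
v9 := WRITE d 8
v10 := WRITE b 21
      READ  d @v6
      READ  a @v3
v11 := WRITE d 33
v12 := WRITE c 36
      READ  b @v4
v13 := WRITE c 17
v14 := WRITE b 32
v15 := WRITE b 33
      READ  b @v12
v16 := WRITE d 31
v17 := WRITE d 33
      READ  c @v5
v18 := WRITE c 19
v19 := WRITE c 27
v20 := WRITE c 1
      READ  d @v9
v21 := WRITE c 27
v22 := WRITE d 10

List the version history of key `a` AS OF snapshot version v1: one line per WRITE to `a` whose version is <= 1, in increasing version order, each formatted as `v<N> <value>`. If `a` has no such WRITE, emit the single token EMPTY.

Scan writes for key=a with version <= 1:
  v1 WRITE a 20 -> keep
  v2 WRITE c 16 -> skip
  v3 WRITE a 1 -> drop (> snap)
  v4 WRITE c 24 -> skip
  v5 WRITE b 7 -> skip
  v6 WRITE a 36 -> drop (> snap)
  v7 WRITE b 30 -> skip
  v8 WRITE c 17 -> skip
  v9 WRITE d 8 -> skip
  v10 WRITE b 21 -> skip
  v11 WRITE d 33 -> skip
  v12 WRITE c 36 -> skip
  v13 WRITE c 17 -> skip
  v14 WRITE b 32 -> skip
  v15 WRITE b 33 -> skip
  v16 WRITE d 31 -> skip
  v17 WRITE d 33 -> skip
  v18 WRITE c 19 -> skip
  v19 WRITE c 27 -> skip
  v20 WRITE c 1 -> skip
  v21 WRITE c 27 -> skip
  v22 WRITE d 10 -> skip
Collected: [(1, 20)]

Answer: v1 20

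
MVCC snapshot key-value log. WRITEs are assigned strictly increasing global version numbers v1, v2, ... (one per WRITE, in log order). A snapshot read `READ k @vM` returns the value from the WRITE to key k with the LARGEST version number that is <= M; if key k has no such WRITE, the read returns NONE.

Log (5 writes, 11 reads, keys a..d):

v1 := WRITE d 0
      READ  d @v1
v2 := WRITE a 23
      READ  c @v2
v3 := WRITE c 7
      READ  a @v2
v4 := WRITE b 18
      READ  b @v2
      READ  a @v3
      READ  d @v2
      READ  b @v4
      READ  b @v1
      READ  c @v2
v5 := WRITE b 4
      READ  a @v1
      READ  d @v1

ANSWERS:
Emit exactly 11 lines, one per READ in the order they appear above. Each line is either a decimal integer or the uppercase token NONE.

v1: WRITE d=0  (d history now [(1, 0)])
READ d @v1: history=[(1, 0)] -> pick v1 -> 0
v2: WRITE a=23  (a history now [(2, 23)])
READ c @v2: history=[] -> no version <= 2 -> NONE
v3: WRITE c=7  (c history now [(3, 7)])
READ a @v2: history=[(2, 23)] -> pick v2 -> 23
v4: WRITE b=18  (b history now [(4, 18)])
READ b @v2: history=[(4, 18)] -> no version <= 2 -> NONE
READ a @v3: history=[(2, 23)] -> pick v2 -> 23
READ d @v2: history=[(1, 0)] -> pick v1 -> 0
READ b @v4: history=[(4, 18)] -> pick v4 -> 18
READ b @v1: history=[(4, 18)] -> no version <= 1 -> NONE
READ c @v2: history=[(3, 7)] -> no version <= 2 -> NONE
v5: WRITE b=4  (b history now [(4, 18), (5, 4)])
READ a @v1: history=[(2, 23)] -> no version <= 1 -> NONE
READ d @v1: history=[(1, 0)] -> pick v1 -> 0

Answer: 0
NONE
23
NONE
23
0
18
NONE
NONE
NONE
0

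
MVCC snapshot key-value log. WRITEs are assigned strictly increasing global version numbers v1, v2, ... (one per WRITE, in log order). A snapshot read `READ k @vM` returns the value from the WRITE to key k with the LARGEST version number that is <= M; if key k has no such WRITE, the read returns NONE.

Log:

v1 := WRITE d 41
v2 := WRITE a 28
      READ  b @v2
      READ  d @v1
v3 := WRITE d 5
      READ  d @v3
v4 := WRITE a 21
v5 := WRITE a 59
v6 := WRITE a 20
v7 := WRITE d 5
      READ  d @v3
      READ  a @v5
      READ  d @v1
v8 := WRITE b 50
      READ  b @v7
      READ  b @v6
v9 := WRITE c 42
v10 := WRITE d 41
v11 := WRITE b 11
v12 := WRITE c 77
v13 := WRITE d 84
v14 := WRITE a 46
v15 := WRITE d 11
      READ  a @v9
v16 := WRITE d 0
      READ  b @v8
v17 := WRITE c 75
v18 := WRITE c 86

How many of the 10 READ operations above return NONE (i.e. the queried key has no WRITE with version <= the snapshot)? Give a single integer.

v1: WRITE d=41  (d history now [(1, 41)])
v2: WRITE a=28  (a history now [(2, 28)])
READ b @v2: history=[] -> no version <= 2 -> NONE
READ d @v1: history=[(1, 41)] -> pick v1 -> 41
v3: WRITE d=5  (d history now [(1, 41), (3, 5)])
READ d @v3: history=[(1, 41), (3, 5)] -> pick v3 -> 5
v4: WRITE a=21  (a history now [(2, 28), (4, 21)])
v5: WRITE a=59  (a history now [(2, 28), (4, 21), (5, 59)])
v6: WRITE a=20  (a history now [(2, 28), (4, 21), (5, 59), (6, 20)])
v7: WRITE d=5  (d history now [(1, 41), (3, 5), (7, 5)])
READ d @v3: history=[(1, 41), (3, 5), (7, 5)] -> pick v3 -> 5
READ a @v5: history=[(2, 28), (4, 21), (5, 59), (6, 20)] -> pick v5 -> 59
READ d @v1: history=[(1, 41), (3, 5), (7, 5)] -> pick v1 -> 41
v8: WRITE b=50  (b history now [(8, 50)])
READ b @v7: history=[(8, 50)] -> no version <= 7 -> NONE
READ b @v6: history=[(8, 50)] -> no version <= 6 -> NONE
v9: WRITE c=42  (c history now [(9, 42)])
v10: WRITE d=41  (d history now [(1, 41), (3, 5), (7, 5), (10, 41)])
v11: WRITE b=11  (b history now [(8, 50), (11, 11)])
v12: WRITE c=77  (c history now [(9, 42), (12, 77)])
v13: WRITE d=84  (d history now [(1, 41), (3, 5), (7, 5), (10, 41), (13, 84)])
v14: WRITE a=46  (a history now [(2, 28), (4, 21), (5, 59), (6, 20), (14, 46)])
v15: WRITE d=11  (d history now [(1, 41), (3, 5), (7, 5), (10, 41), (13, 84), (15, 11)])
READ a @v9: history=[(2, 28), (4, 21), (5, 59), (6, 20), (14, 46)] -> pick v6 -> 20
v16: WRITE d=0  (d history now [(1, 41), (3, 5), (7, 5), (10, 41), (13, 84), (15, 11), (16, 0)])
READ b @v8: history=[(8, 50), (11, 11)] -> pick v8 -> 50
v17: WRITE c=75  (c history now [(9, 42), (12, 77), (17, 75)])
v18: WRITE c=86  (c history now [(9, 42), (12, 77), (17, 75), (18, 86)])
Read results in order: ['NONE', '41', '5', '5', '59', '41', 'NONE', 'NONE', '20', '50']
NONE count = 3

Answer: 3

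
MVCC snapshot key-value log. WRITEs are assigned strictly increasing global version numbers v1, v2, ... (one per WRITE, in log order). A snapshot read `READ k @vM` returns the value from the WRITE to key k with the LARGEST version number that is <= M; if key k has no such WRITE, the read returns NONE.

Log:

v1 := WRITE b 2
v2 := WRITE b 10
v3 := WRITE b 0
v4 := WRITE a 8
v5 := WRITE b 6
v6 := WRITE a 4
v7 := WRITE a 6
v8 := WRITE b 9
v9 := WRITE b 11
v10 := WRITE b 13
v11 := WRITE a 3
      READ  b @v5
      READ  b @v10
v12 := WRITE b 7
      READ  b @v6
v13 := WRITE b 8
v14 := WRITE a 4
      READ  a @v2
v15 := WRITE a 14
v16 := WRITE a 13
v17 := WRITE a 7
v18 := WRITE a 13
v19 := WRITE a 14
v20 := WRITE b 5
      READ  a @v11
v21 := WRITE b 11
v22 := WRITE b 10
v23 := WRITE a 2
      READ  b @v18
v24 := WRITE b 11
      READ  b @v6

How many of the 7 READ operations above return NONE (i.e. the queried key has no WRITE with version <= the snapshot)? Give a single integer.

Answer: 1

Derivation:
v1: WRITE b=2  (b history now [(1, 2)])
v2: WRITE b=10  (b history now [(1, 2), (2, 10)])
v3: WRITE b=0  (b history now [(1, 2), (2, 10), (3, 0)])
v4: WRITE a=8  (a history now [(4, 8)])
v5: WRITE b=6  (b history now [(1, 2), (2, 10), (3, 0), (5, 6)])
v6: WRITE a=4  (a history now [(4, 8), (6, 4)])
v7: WRITE a=6  (a history now [(4, 8), (6, 4), (7, 6)])
v8: WRITE b=9  (b history now [(1, 2), (2, 10), (3, 0), (5, 6), (8, 9)])
v9: WRITE b=11  (b history now [(1, 2), (2, 10), (3, 0), (5, 6), (8, 9), (9, 11)])
v10: WRITE b=13  (b history now [(1, 2), (2, 10), (3, 0), (5, 6), (8, 9), (9, 11), (10, 13)])
v11: WRITE a=3  (a history now [(4, 8), (6, 4), (7, 6), (11, 3)])
READ b @v5: history=[(1, 2), (2, 10), (3, 0), (5, 6), (8, 9), (9, 11), (10, 13)] -> pick v5 -> 6
READ b @v10: history=[(1, 2), (2, 10), (3, 0), (5, 6), (8, 9), (9, 11), (10, 13)] -> pick v10 -> 13
v12: WRITE b=7  (b history now [(1, 2), (2, 10), (3, 0), (5, 6), (8, 9), (9, 11), (10, 13), (12, 7)])
READ b @v6: history=[(1, 2), (2, 10), (3, 0), (5, 6), (8, 9), (9, 11), (10, 13), (12, 7)] -> pick v5 -> 6
v13: WRITE b=8  (b history now [(1, 2), (2, 10), (3, 0), (5, 6), (8, 9), (9, 11), (10, 13), (12, 7), (13, 8)])
v14: WRITE a=4  (a history now [(4, 8), (6, 4), (7, 6), (11, 3), (14, 4)])
READ a @v2: history=[(4, 8), (6, 4), (7, 6), (11, 3), (14, 4)] -> no version <= 2 -> NONE
v15: WRITE a=14  (a history now [(4, 8), (6, 4), (7, 6), (11, 3), (14, 4), (15, 14)])
v16: WRITE a=13  (a history now [(4, 8), (6, 4), (7, 6), (11, 3), (14, 4), (15, 14), (16, 13)])
v17: WRITE a=7  (a history now [(4, 8), (6, 4), (7, 6), (11, 3), (14, 4), (15, 14), (16, 13), (17, 7)])
v18: WRITE a=13  (a history now [(4, 8), (6, 4), (7, 6), (11, 3), (14, 4), (15, 14), (16, 13), (17, 7), (18, 13)])
v19: WRITE a=14  (a history now [(4, 8), (6, 4), (7, 6), (11, 3), (14, 4), (15, 14), (16, 13), (17, 7), (18, 13), (19, 14)])
v20: WRITE b=5  (b history now [(1, 2), (2, 10), (3, 0), (5, 6), (8, 9), (9, 11), (10, 13), (12, 7), (13, 8), (20, 5)])
READ a @v11: history=[(4, 8), (6, 4), (7, 6), (11, 3), (14, 4), (15, 14), (16, 13), (17, 7), (18, 13), (19, 14)] -> pick v11 -> 3
v21: WRITE b=11  (b history now [(1, 2), (2, 10), (3, 0), (5, 6), (8, 9), (9, 11), (10, 13), (12, 7), (13, 8), (20, 5), (21, 11)])
v22: WRITE b=10  (b history now [(1, 2), (2, 10), (3, 0), (5, 6), (8, 9), (9, 11), (10, 13), (12, 7), (13, 8), (20, 5), (21, 11), (22, 10)])
v23: WRITE a=2  (a history now [(4, 8), (6, 4), (7, 6), (11, 3), (14, 4), (15, 14), (16, 13), (17, 7), (18, 13), (19, 14), (23, 2)])
READ b @v18: history=[(1, 2), (2, 10), (3, 0), (5, 6), (8, 9), (9, 11), (10, 13), (12, 7), (13, 8), (20, 5), (21, 11), (22, 10)] -> pick v13 -> 8
v24: WRITE b=11  (b history now [(1, 2), (2, 10), (3, 0), (5, 6), (8, 9), (9, 11), (10, 13), (12, 7), (13, 8), (20, 5), (21, 11), (22, 10), (24, 11)])
READ b @v6: history=[(1, 2), (2, 10), (3, 0), (5, 6), (8, 9), (9, 11), (10, 13), (12, 7), (13, 8), (20, 5), (21, 11), (22, 10), (24, 11)] -> pick v5 -> 6
Read results in order: ['6', '13', '6', 'NONE', '3', '8', '6']
NONE count = 1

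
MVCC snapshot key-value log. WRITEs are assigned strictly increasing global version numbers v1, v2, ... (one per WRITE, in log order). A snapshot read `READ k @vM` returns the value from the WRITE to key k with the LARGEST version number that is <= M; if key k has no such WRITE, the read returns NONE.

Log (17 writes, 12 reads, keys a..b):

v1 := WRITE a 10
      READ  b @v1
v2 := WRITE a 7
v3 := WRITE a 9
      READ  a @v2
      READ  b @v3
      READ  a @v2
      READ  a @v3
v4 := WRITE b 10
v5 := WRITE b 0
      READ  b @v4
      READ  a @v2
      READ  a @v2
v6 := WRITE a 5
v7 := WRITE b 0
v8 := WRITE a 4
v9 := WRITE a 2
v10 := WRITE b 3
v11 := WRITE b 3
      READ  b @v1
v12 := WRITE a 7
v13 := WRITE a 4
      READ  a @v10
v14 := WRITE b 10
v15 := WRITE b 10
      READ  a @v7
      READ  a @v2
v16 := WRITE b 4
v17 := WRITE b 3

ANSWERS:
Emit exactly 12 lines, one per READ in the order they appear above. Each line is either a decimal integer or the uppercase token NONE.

v1: WRITE a=10  (a history now [(1, 10)])
READ b @v1: history=[] -> no version <= 1 -> NONE
v2: WRITE a=7  (a history now [(1, 10), (2, 7)])
v3: WRITE a=9  (a history now [(1, 10), (2, 7), (3, 9)])
READ a @v2: history=[(1, 10), (2, 7), (3, 9)] -> pick v2 -> 7
READ b @v3: history=[] -> no version <= 3 -> NONE
READ a @v2: history=[(1, 10), (2, 7), (3, 9)] -> pick v2 -> 7
READ a @v3: history=[(1, 10), (2, 7), (3, 9)] -> pick v3 -> 9
v4: WRITE b=10  (b history now [(4, 10)])
v5: WRITE b=0  (b history now [(4, 10), (5, 0)])
READ b @v4: history=[(4, 10), (5, 0)] -> pick v4 -> 10
READ a @v2: history=[(1, 10), (2, 7), (3, 9)] -> pick v2 -> 7
READ a @v2: history=[(1, 10), (2, 7), (3, 9)] -> pick v2 -> 7
v6: WRITE a=5  (a history now [(1, 10), (2, 7), (3, 9), (6, 5)])
v7: WRITE b=0  (b history now [(4, 10), (5, 0), (7, 0)])
v8: WRITE a=4  (a history now [(1, 10), (2, 7), (3, 9), (6, 5), (8, 4)])
v9: WRITE a=2  (a history now [(1, 10), (2, 7), (3, 9), (6, 5), (8, 4), (9, 2)])
v10: WRITE b=3  (b history now [(4, 10), (5, 0), (7, 0), (10, 3)])
v11: WRITE b=3  (b history now [(4, 10), (5, 0), (7, 0), (10, 3), (11, 3)])
READ b @v1: history=[(4, 10), (5, 0), (7, 0), (10, 3), (11, 3)] -> no version <= 1 -> NONE
v12: WRITE a=7  (a history now [(1, 10), (2, 7), (3, 9), (6, 5), (8, 4), (9, 2), (12, 7)])
v13: WRITE a=4  (a history now [(1, 10), (2, 7), (3, 9), (6, 5), (8, 4), (9, 2), (12, 7), (13, 4)])
READ a @v10: history=[(1, 10), (2, 7), (3, 9), (6, 5), (8, 4), (9, 2), (12, 7), (13, 4)] -> pick v9 -> 2
v14: WRITE b=10  (b history now [(4, 10), (5, 0), (7, 0), (10, 3), (11, 3), (14, 10)])
v15: WRITE b=10  (b history now [(4, 10), (5, 0), (7, 0), (10, 3), (11, 3), (14, 10), (15, 10)])
READ a @v7: history=[(1, 10), (2, 7), (3, 9), (6, 5), (8, 4), (9, 2), (12, 7), (13, 4)] -> pick v6 -> 5
READ a @v2: history=[(1, 10), (2, 7), (3, 9), (6, 5), (8, 4), (9, 2), (12, 7), (13, 4)] -> pick v2 -> 7
v16: WRITE b=4  (b history now [(4, 10), (5, 0), (7, 0), (10, 3), (11, 3), (14, 10), (15, 10), (16, 4)])
v17: WRITE b=3  (b history now [(4, 10), (5, 0), (7, 0), (10, 3), (11, 3), (14, 10), (15, 10), (16, 4), (17, 3)])

Answer: NONE
7
NONE
7
9
10
7
7
NONE
2
5
7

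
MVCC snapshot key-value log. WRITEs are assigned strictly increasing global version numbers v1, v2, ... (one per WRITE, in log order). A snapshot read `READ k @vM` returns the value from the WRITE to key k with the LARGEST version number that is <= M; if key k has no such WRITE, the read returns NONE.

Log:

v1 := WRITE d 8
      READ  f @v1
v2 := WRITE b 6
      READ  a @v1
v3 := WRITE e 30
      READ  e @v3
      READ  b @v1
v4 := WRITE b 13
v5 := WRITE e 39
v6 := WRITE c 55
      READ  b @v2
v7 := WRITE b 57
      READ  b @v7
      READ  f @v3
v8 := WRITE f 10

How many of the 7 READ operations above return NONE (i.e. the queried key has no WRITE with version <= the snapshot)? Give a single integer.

Answer: 4

Derivation:
v1: WRITE d=8  (d history now [(1, 8)])
READ f @v1: history=[] -> no version <= 1 -> NONE
v2: WRITE b=6  (b history now [(2, 6)])
READ a @v1: history=[] -> no version <= 1 -> NONE
v3: WRITE e=30  (e history now [(3, 30)])
READ e @v3: history=[(3, 30)] -> pick v3 -> 30
READ b @v1: history=[(2, 6)] -> no version <= 1 -> NONE
v4: WRITE b=13  (b history now [(2, 6), (4, 13)])
v5: WRITE e=39  (e history now [(3, 30), (5, 39)])
v6: WRITE c=55  (c history now [(6, 55)])
READ b @v2: history=[(2, 6), (4, 13)] -> pick v2 -> 6
v7: WRITE b=57  (b history now [(2, 6), (4, 13), (7, 57)])
READ b @v7: history=[(2, 6), (4, 13), (7, 57)] -> pick v7 -> 57
READ f @v3: history=[] -> no version <= 3 -> NONE
v8: WRITE f=10  (f history now [(8, 10)])
Read results in order: ['NONE', 'NONE', '30', 'NONE', '6', '57', 'NONE']
NONE count = 4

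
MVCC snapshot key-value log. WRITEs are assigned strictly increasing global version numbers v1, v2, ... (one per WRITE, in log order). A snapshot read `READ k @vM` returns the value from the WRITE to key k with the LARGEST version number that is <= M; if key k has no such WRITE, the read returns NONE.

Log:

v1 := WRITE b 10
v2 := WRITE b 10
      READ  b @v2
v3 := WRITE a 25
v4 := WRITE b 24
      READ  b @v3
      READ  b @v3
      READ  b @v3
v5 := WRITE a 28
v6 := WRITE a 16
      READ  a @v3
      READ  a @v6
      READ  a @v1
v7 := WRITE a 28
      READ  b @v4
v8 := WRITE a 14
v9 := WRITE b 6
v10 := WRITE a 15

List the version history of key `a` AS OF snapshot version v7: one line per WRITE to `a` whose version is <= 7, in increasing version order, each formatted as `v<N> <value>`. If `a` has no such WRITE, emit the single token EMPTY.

Scan writes for key=a with version <= 7:
  v1 WRITE b 10 -> skip
  v2 WRITE b 10 -> skip
  v3 WRITE a 25 -> keep
  v4 WRITE b 24 -> skip
  v5 WRITE a 28 -> keep
  v6 WRITE a 16 -> keep
  v7 WRITE a 28 -> keep
  v8 WRITE a 14 -> drop (> snap)
  v9 WRITE b 6 -> skip
  v10 WRITE a 15 -> drop (> snap)
Collected: [(3, 25), (5, 28), (6, 16), (7, 28)]

Answer: v3 25
v5 28
v6 16
v7 28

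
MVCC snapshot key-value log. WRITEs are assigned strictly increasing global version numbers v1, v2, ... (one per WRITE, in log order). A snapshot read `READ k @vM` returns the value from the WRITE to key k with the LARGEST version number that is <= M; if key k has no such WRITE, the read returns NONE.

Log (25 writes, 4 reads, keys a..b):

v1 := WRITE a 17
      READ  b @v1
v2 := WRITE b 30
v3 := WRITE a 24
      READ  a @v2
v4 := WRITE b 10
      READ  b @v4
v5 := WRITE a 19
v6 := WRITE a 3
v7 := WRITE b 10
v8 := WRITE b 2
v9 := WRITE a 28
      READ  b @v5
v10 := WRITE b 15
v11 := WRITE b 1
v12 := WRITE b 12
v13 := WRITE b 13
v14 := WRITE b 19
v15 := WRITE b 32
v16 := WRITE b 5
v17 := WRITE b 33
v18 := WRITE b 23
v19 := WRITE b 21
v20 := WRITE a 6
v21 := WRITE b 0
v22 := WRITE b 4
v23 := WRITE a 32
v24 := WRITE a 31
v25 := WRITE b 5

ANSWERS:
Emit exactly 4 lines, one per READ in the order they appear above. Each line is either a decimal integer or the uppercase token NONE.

Answer: NONE
17
10
10

Derivation:
v1: WRITE a=17  (a history now [(1, 17)])
READ b @v1: history=[] -> no version <= 1 -> NONE
v2: WRITE b=30  (b history now [(2, 30)])
v3: WRITE a=24  (a history now [(1, 17), (3, 24)])
READ a @v2: history=[(1, 17), (3, 24)] -> pick v1 -> 17
v4: WRITE b=10  (b history now [(2, 30), (4, 10)])
READ b @v4: history=[(2, 30), (4, 10)] -> pick v4 -> 10
v5: WRITE a=19  (a history now [(1, 17), (3, 24), (5, 19)])
v6: WRITE a=3  (a history now [(1, 17), (3, 24), (5, 19), (6, 3)])
v7: WRITE b=10  (b history now [(2, 30), (4, 10), (7, 10)])
v8: WRITE b=2  (b history now [(2, 30), (4, 10), (7, 10), (8, 2)])
v9: WRITE a=28  (a history now [(1, 17), (3, 24), (5, 19), (6, 3), (9, 28)])
READ b @v5: history=[(2, 30), (4, 10), (7, 10), (8, 2)] -> pick v4 -> 10
v10: WRITE b=15  (b history now [(2, 30), (4, 10), (7, 10), (8, 2), (10, 15)])
v11: WRITE b=1  (b history now [(2, 30), (4, 10), (7, 10), (8, 2), (10, 15), (11, 1)])
v12: WRITE b=12  (b history now [(2, 30), (4, 10), (7, 10), (8, 2), (10, 15), (11, 1), (12, 12)])
v13: WRITE b=13  (b history now [(2, 30), (4, 10), (7, 10), (8, 2), (10, 15), (11, 1), (12, 12), (13, 13)])
v14: WRITE b=19  (b history now [(2, 30), (4, 10), (7, 10), (8, 2), (10, 15), (11, 1), (12, 12), (13, 13), (14, 19)])
v15: WRITE b=32  (b history now [(2, 30), (4, 10), (7, 10), (8, 2), (10, 15), (11, 1), (12, 12), (13, 13), (14, 19), (15, 32)])
v16: WRITE b=5  (b history now [(2, 30), (4, 10), (7, 10), (8, 2), (10, 15), (11, 1), (12, 12), (13, 13), (14, 19), (15, 32), (16, 5)])
v17: WRITE b=33  (b history now [(2, 30), (4, 10), (7, 10), (8, 2), (10, 15), (11, 1), (12, 12), (13, 13), (14, 19), (15, 32), (16, 5), (17, 33)])
v18: WRITE b=23  (b history now [(2, 30), (4, 10), (7, 10), (8, 2), (10, 15), (11, 1), (12, 12), (13, 13), (14, 19), (15, 32), (16, 5), (17, 33), (18, 23)])
v19: WRITE b=21  (b history now [(2, 30), (4, 10), (7, 10), (8, 2), (10, 15), (11, 1), (12, 12), (13, 13), (14, 19), (15, 32), (16, 5), (17, 33), (18, 23), (19, 21)])
v20: WRITE a=6  (a history now [(1, 17), (3, 24), (5, 19), (6, 3), (9, 28), (20, 6)])
v21: WRITE b=0  (b history now [(2, 30), (4, 10), (7, 10), (8, 2), (10, 15), (11, 1), (12, 12), (13, 13), (14, 19), (15, 32), (16, 5), (17, 33), (18, 23), (19, 21), (21, 0)])
v22: WRITE b=4  (b history now [(2, 30), (4, 10), (7, 10), (8, 2), (10, 15), (11, 1), (12, 12), (13, 13), (14, 19), (15, 32), (16, 5), (17, 33), (18, 23), (19, 21), (21, 0), (22, 4)])
v23: WRITE a=32  (a history now [(1, 17), (3, 24), (5, 19), (6, 3), (9, 28), (20, 6), (23, 32)])
v24: WRITE a=31  (a history now [(1, 17), (3, 24), (5, 19), (6, 3), (9, 28), (20, 6), (23, 32), (24, 31)])
v25: WRITE b=5  (b history now [(2, 30), (4, 10), (7, 10), (8, 2), (10, 15), (11, 1), (12, 12), (13, 13), (14, 19), (15, 32), (16, 5), (17, 33), (18, 23), (19, 21), (21, 0), (22, 4), (25, 5)])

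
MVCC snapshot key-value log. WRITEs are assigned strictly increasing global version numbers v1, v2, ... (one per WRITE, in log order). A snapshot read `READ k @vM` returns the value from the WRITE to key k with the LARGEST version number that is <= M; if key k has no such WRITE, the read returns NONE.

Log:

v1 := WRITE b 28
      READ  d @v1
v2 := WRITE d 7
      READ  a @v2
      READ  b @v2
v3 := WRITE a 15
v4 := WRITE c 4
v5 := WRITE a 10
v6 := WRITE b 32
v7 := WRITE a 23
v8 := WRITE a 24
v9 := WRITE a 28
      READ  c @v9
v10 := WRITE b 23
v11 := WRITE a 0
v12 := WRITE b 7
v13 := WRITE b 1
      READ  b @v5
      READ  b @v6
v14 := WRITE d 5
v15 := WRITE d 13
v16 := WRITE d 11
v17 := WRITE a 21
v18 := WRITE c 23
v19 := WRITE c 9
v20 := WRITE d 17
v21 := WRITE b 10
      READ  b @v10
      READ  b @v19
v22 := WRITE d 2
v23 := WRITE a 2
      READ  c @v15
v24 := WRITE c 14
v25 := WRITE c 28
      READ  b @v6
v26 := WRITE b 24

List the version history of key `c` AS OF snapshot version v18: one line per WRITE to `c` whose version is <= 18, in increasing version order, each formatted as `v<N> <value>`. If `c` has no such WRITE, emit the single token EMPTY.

Answer: v4 4
v18 23

Derivation:
Scan writes for key=c with version <= 18:
  v1 WRITE b 28 -> skip
  v2 WRITE d 7 -> skip
  v3 WRITE a 15 -> skip
  v4 WRITE c 4 -> keep
  v5 WRITE a 10 -> skip
  v6 WRITE b 32 -> skip
  v7 WRITE a 23 -> skip
  v8 WRITE a 24 -> skip
  v9 WRITE a 28 -> skip
  v10 WRITE b 23 -> skip
  v11 WRITE a 0 -> skip
  v12 WRITE b 7 -> skip
  v13 WRITE b 1 -> skip
  v14 WRITE d 5 -> skip
  v15 WRITE d 13 -> skip
  v16 WRITE d 11 -> skip
  v17 WRITE a 21 -> skip
  v18 WRITE c 23 -> keep
  v19 WRITE c 9 -> drop (> snap)
  v20 WRITE d 17 -> skip
  v21 WRITE b 10 -> skip
  v22 WRITE d 2 -> skip
  v23 WRITE a 2 -> skip
  v24 WRITE c 14 -> drop (> snap)
  v25 WRITE c 28 -> drop (> snap)
  v26 WRITE b 24 -> skip
Collected: [(4, 4), (18, 23)]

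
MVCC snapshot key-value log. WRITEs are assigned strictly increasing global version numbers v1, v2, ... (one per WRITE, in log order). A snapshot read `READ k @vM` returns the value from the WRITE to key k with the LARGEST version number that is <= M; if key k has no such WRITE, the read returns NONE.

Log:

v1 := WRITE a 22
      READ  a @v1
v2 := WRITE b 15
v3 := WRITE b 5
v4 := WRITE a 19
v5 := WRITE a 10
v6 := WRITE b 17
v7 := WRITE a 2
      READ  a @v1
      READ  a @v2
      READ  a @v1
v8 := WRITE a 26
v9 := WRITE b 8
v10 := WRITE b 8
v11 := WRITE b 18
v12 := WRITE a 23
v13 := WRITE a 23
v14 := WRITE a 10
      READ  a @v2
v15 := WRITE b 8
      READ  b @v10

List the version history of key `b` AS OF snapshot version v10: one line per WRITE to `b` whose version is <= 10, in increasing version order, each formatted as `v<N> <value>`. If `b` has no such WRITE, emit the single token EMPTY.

Answer: v2 15
v3 5
v6 17
v9 8
v10 8

Derivation:
Scan writes for key=b with version <= 10:
  v1 WRITE a 22 -> skip
  v2 WRITE b 15 -> keep
  v3 WRITE b 5 -> keep
  v4 WRITE a 19 -> skip
  v5 WRITE a 10 -> skip
  v6 WRITE b 17 -> keep
  v7 WRITE a 2 -> skip
  v8 WRITE a 26 -> skip
  v9 WRITE b 8 -> keep
  v10 WRITE b 8 -> keep
  v11 WRITE b 18 -> drop (> snap)
  v12 WRITE a 23 -> skip
  v13 WRITE a 23 -> skip
  v14 WRITE a 10 -> skip
  v15 WRITE b 8 -> drop (> snap)
Collected: [(2, 15), (3, 5), (6, 17), (9, 8), (10, 8)]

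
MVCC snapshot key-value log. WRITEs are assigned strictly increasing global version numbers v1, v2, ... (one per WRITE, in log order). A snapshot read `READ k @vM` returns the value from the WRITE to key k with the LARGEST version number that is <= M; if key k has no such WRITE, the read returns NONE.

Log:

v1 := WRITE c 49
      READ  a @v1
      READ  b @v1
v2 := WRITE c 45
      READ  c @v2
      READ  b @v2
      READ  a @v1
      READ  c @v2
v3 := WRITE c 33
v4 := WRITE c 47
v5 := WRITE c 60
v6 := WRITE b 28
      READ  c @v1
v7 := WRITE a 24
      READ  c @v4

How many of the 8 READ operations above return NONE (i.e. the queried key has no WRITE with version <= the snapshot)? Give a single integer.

v1: WRITE c=49  (c history now [(1, 49)])
READ a @v1: history=[] -> no version <= 1 -> NONE
READ b @v1: history=[] -> no version <= 1 -> NONE
v2: WRITE c=45  (c history now [(1, 49), (2, 45)])
READ c @v2: history=[(1, 49), (2, 45)] -> pick v2 -> 45
READ b @v2: history=[] -> no version <= 2 -> NONE
READ a @v1: history=[] -> no version <= 1 -> NONE
READ c @v2: history=[(1, 49), (2, 45)] -> pick v2 -> 45
v3: WRITE c=33  (c history now [(1, 49), (2, 45), (3, 33)])
v4: WRITE c=47  (c history now [(1, 49), (2, 45), (3, 33), (4, 47)])
v5: WRITE c=60  (c history now [(1, 49), (2, 45), (3, 33), (4, 47), (5, 60)])
v6: WRITE b=28  (b history now [(6, 28)])
READ c @v1: history=[(1, 49), (2, 45), (3, 33), (4, 47), (5, 60)] -> pick v1 -> 49
v7: WRITE a=24  (a history now [(7, 24)])
READ c @v4: history=[(1, 49), (2, 45), (3, 33), (4, 47), (5, 60)] -> pick v4 -> 47
Read results in order: ['NONE', 'NONE', '45', 'NONE', 'NONE', '45', '49', '47']
NONE count = 4

Answer: 4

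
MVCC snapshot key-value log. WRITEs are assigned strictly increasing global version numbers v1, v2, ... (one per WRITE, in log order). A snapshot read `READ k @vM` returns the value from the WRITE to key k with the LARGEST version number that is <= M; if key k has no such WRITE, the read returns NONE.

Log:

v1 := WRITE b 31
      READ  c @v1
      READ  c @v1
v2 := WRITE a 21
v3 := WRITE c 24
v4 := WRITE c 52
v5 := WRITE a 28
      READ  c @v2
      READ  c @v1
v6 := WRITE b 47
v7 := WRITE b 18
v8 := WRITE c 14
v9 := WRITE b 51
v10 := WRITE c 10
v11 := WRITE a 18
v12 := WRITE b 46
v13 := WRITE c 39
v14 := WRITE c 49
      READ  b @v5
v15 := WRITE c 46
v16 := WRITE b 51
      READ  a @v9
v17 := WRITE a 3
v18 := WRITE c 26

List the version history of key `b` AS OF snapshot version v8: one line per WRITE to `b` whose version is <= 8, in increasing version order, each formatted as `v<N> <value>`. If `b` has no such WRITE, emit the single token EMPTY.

Answer: v1 31
v6 47
v7 18

Derivation:
Scan writes for key=b with version <= 8:
  v1 WRITE b 31 -> keep
  v2 WRITE a 21 -> skip
  v3 WRITE c 24 -> skip
  v4 WRITE c 52 -> skip
  v5 WRITE a 28 -> skip
  v6 WRITE b 47 -> keep
  v7 WRITE b 18 -> keep
  v8 WRITE c 14 -> skip
  v9 WRITE b 51 -> drop (> snap)
  v10 WRITE c 10 -> skip
  v11 WRITE a 18 -> skip
  v12 WRITE b 46 -> drop (> snap)
  v13 WRITE c 39 -> skip
  v14 WRITE c 49 -> skip
  v15 WRITE c 46 -> skip
  v16 WRITE b 51 -> drop (> snap)
  v17 WRITE a 3 -> skip
  v18 WRITE c 26 -> skip
Collected: [(1, 31), (6, 47), (7, 18)]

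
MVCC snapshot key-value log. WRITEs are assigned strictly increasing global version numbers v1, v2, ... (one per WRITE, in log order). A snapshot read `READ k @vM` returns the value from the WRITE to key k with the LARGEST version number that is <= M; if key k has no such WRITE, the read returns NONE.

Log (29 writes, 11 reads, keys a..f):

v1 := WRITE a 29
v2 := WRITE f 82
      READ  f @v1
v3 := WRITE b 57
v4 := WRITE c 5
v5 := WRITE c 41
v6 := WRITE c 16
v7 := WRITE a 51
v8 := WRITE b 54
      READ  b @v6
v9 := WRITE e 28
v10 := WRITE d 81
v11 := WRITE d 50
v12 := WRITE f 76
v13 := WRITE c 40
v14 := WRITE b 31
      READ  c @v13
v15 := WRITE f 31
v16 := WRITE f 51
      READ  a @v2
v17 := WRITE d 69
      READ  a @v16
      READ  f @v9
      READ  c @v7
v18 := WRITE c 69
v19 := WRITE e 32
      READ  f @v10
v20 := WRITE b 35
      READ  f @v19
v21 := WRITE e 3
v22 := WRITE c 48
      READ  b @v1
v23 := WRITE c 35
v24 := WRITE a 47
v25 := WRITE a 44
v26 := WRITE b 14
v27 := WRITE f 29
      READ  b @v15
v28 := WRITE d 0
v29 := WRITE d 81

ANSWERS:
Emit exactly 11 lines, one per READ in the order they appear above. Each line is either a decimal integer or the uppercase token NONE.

Answer: NONE
57
40
29
51
82
16
82
51
NONE
31

Derivation:
v1: WRITE a=29  (a history now [(1, 29)])
v2: WRITE f=82  (f history now [(2, 82)])
READ f @v1: history=[(2, 82)] -> no version <= 1 -> NONE
v3: WRITE b=57  (b history now [(3, 57)])
v4: WRITE c=5  (c history now [(4, 5)])
v5: WRITE c=41  (c history now [(4, 5), (5, 41)])
v6: WRITE c=16  (c history now [(4, 5), (5, 41), (6, 16)])
v7: WRITE a=51  (a history now [(1, 29), (7, 51)])
v8: WRITE b=54  (b history now [(3, 57), (8, 54)])
READ b @v6: history=[(3, 57), (8, 54)] -> pick v3 -> 57
v9: WRITE e=28  (e history now [(9, 28)])
v10: WRITE d=81  (d history now [(10, 81)])
v11: WRITE d=50  (d history now [(10, 81), (11, 50)])
v12: WRITE f=76  (f history now [(2, 82), (12, 76)])
v13: WRITE c=40  (c history now [(4, 5), (5, 41), (6, 16), (13, 40)])
v14: WRITE b=31  (b history now [(3, 57), (8, 54), (14, 31)])
READ c @v13: history=[(4, 5), (5, 41), (6, 16), (13, 40)] -> pick v13 -> 40
v15: WRITE f=31  (f history now [(2, 82), (12, 76), (15, 31)])
v16: WRITE f=51  (f history now [(2, 82), (12, 76), (15, 31), (16, 51)])
READ a @v2: history=[(1, 29), (7, 51)] -> pick v1 -> 29
v17: WRITE d=69  (d history now [(10, 81), (11, 50), (17, 69)])
READ a @v16: history=[(1, 29), (7, 51)] -> pick v7 -> 51
READ f @v9: history=[(2, 82), (12, 76), (15, 31), (16, 51)] -> pick v2 -> 82
READ c @v7: history=[(4, 5), (5, 41), (6, 16), (13, 40)] -> pick v6 -> 16
v18: WRITE c=69  (c history now [(4, 5), (5, 41), (6, 16), (13, 40), (18, 69)])
v19: WRITE e=32  (e history now [(9, 28), (19, 32)])
READ f @v10: history=[(2, 82), (12, 76), (15, 31), (16, 51)] -> pick v2 -> 82
v20: WRITE b=35  (b history now [(3, 57), (8, 54), (14, 31), (20, 35)])
READ f @v19: history=[(2, 82), (12, 76), (15, 31), (16, 51)] -> pick v16 -> 51
v21: WRITE e=3  (e history now [(9, 28), (19, 32), (21, 3)])
v22: WRITE c=48  (c history now [(4, 5), (5, 41), (6, 16), (13, 40), (18, 69), (22, 48)])
READ b @v1: history=[(3, 57), (8, 54), (14, 31), (20, 35)] -> no version <= 1 -> NONE
v23: WRITE c=35  (c history now [(4, 5), (5, 41), (6, 16), (13, 40), (18, 69), (22, 48), (23, 35)])
v24: WRITE a=47  (a history now [(1, 29), (7, 51), (24, 47)])
v25: WRITE a=44  (a history now [(1, 29), (7, 51), (24, 47), (25, 44)])
v26: WRITE b=14  (b history now [(3, 57), (8, 54), (14, 31), (20, 35), (26, 14)])
v27: WRITE f=29  (f history now [(2, 82), (12, 76), (15, 31), (16, 51), (27, 29)])
READ b @v15: history=[(3, 57), (8, 54), (14, 31), (20, 35), (26, 14)] -> pick v14 -> 31
v28: WRITE d=0  (d history now [(10, 81), (11, 50), (17, 69), (28, 0)])
v29: WRITE d=81  (d history now [(10, 81), (11, 50), (17, 69), (28, 0), (29, 81)])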